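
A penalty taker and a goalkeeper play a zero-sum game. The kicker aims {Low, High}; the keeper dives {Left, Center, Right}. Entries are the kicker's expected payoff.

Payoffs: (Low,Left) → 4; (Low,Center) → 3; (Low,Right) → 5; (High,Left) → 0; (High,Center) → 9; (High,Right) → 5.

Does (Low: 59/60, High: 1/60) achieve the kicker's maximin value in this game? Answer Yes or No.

Against Left this mix gives (59/60)·4 + (1/60)·0 = 59/15.
Against Center this mix gives (59/60)·3 + (1/60)·9 = 31/10.
Against Right this mix gives (59/60)·5 + (1/60)·5 = 5.
The keeper will play Center, holding the kicker to 31/10. Shifting weight toward the row that does better against Center would raise this floor (the equalizing mix achieves 18/5 against both Center and Left), so the proposed strategy is not optimal.

No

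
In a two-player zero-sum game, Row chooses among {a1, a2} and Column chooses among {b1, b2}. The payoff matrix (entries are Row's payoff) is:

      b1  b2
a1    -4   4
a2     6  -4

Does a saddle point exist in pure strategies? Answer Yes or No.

No

Row minima: a1 → -4, a2 → -4; maximin = -4.
Column maxima: b1 → 6, b2 → 4; minimax = 4.
-4 ≠ 4, so no pure-strategy equilibrium exists.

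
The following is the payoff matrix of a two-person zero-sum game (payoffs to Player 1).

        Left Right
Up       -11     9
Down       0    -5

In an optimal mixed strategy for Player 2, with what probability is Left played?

Row minima: Up → -11, Down → -5; maximin = -5.
Column maxima: Left → 0, Right → 9; minimax = 0.
-5 ≠ 0, so there is no saddle point; optimal play is mixed.
Let Player 1 play Up with probability p. Expected payoff against Left: (-11)p + 0(1−p) = −11p; against Right: 9p + (-5)(1−p) = 14p − 5.
Setting these equal: −11p = 14p − 5 ⇒ −25p = -5 ⇒ p = 1/5, and the value is (-11)·(1/5) = -11/5.
For Player 2: with q = P(Left), equating Up's and Down's payoffs gives −20q + 9 = 5q − 5 ⇒ q = 14/25.

14/25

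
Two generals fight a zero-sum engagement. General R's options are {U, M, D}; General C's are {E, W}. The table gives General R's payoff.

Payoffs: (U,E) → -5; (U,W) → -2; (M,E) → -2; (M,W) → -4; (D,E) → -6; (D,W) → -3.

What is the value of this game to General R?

-16/5

Row minima: U → -5, M → -4, D → -6; maximin = -4.
Column maxima: E → -2, W → -2; minimax = -2.
-4 ≠ -2, so there is no saddle point; optimal play is mixed.
D is strictly dominated by U, so General R never plays it.
On the remaining 2×2 (U, M vs E, W):
Let General R play U with probability p. Expected payoff against E: (-5)p + (-2)(1−p) = −3p − 2; against W: (-2)p + (-4)(1−p) = 2p − 4.
Setting these equal: −3p − 2 = 2p − 4 ⇒ −5p = -2 ⇒ p = 2/5, and the value is (-3)·(2/5) − 2 = -16/5.
For General C: with q = P(E), equating U's and M's payoffs gives −3q − 2 = 2q − 4 ⇒ q = 2/5.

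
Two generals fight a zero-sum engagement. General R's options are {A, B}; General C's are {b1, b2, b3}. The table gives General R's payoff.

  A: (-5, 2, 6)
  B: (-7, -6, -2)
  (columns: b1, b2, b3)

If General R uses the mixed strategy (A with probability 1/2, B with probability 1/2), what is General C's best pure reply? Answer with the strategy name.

If General C plays b1, General R's expected payoff is (1/2)·(-5) + (1/2)·(-7) = -6.
If General C plays b2, General R's expected payoff is (1/2)·2 + (1/2)·(-6) = -2.
If General C plays b3, General R's expected payoff is (1/2)·6 + (1/2)·(-2) = 2.
General C minimizes General R's payoff; the smallest is -6, so the best response is b1.

b1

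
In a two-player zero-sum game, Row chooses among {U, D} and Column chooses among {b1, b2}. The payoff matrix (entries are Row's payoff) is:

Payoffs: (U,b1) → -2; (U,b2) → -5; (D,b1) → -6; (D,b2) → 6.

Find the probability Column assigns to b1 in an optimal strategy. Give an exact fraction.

11/15

Row minima: U → -5, D → -6; maximin = -5.
Column maxima: b1 → -2, b2 → 6; minimax = -2.
-5 ≠ -2, so there is no saddle point; optimal play is mixed.
Let Row play U with probability p. Expected payoff against b1: (-2)p + (-6)(1−p) = 4p − 6; against b2: (-5)p + 6(1−p) = −11p + 6.
Setting these equal: 4p − 6 = −11p + 6 ⇒ 15p = 12 ⇒ p = 4/5, and the value is (4)·(4/5) − 6 = -14/5.
For Column: with q = P(b1), equating U's and D's payoffs gives 3q − 5 = −12q + 6 ⇒ q = 11/15.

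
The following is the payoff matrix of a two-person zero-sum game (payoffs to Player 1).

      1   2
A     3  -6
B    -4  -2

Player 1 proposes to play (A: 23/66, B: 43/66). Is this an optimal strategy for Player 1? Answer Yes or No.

Against 1 this mix gives (23/66)·3 + (43/66)·(-4) = -103/66.
Against 2 this mix gives (23/66)·(-6) + (43/66)·(-2) = -112/33.
Player 2 will play 2, holding Player 1 to -112/33. Shifting weight toward the row that does better against 2 would raise this floor (the equalizing mix achieves -30/11 against both 2 and 1), so the proposed strategy is not optimal.

No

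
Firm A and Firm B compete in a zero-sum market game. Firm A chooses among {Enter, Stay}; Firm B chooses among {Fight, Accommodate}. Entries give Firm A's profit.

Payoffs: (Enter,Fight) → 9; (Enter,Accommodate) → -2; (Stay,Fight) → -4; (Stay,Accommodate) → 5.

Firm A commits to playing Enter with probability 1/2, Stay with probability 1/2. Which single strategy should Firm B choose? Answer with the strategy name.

Accommodate

If Firm B plays Fight, Firm A's expected payoff is (1/2)·9 + (1/2)·(-4) = 5/2.
If Firm B plays Accommodate, Firm A's expected payoff is (1/2)·(-2) + (1/2)·5 = 3/2.
Firm B minimizes Firm A's payoff; the smallest is 3/2, so the best response is Accommodate.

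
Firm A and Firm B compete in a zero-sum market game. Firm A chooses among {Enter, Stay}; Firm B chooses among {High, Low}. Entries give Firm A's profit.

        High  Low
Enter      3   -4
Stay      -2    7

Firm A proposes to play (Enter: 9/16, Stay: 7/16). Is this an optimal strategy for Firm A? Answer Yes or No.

Yes

Against High this mix gives (9/16)·3 + (7/16)·(-2) = 13/16.
Against Low this mix gives (9/16)·(-4) + (7/16)·7 = 13/16.
All of Firm B's active replies (High, Low) yield 13/16, and no column does worse for Firm A. The mix makes Firm B indifferent and guarantees 13/16, so it is optimal.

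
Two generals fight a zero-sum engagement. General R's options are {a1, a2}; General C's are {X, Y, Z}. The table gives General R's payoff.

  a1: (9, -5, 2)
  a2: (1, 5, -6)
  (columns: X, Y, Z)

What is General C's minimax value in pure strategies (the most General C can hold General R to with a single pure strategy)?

2

Column maxima: X → 9, Y → 5, Z → 2.
The smallest of these is 2.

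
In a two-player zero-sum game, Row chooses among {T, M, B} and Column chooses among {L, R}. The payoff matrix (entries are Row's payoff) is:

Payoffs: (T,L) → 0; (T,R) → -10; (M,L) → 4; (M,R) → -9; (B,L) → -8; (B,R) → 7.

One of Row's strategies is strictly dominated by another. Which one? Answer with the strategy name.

M gives a strictly higher payoff than T against every column: 4 > 0, -9 > -10.
So T is strictly dominated and Row never plays it.

T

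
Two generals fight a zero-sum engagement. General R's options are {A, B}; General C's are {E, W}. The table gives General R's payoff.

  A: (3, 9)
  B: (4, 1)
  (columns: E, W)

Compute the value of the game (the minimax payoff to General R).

Row minima: A → 3, B → 1; maximin = 3.
Column maxima: E → 4, W → 9; minimax = 4.
3 ≠ 4, so there is no saddle point; optimal play is mixed.
Let General R play A with probability p. Expected payoff against E: 3p + 4(1−p) = −p + 4; against W: 9p + 1(1−p) = 8p + 1.
Setting these equal: −p + 4 = 8p + 1 ⇒ −9p = -3 ⇒ p = 1/3, and the value is (-1)·(1/3) + 4 = 11/3.
For General C: with q = P(E), equating A's and B's payoffs gives −6q + 9 = 3q + 1 ⇒ q = 8/9.

11/3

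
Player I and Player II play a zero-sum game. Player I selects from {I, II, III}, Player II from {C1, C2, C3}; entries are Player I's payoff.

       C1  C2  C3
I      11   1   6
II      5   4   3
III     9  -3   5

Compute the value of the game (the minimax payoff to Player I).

Row minima: I → 1, II → 3, III → -3; maximin = 3.
Column maxima: C1 → 11, C2 → 4, C3 → 6; minimax = 4.
3 ≠ 4, so there is no saddle point; optimal play is mixed.
III is strictly dominated by I, so Player I never plays it.
C1 is strictly dominated by C2 (it gives Player I strictly more in every row), so Player II never plays it.
On the remaining 2×2 (I, II vs C2, C3):
Let Player I play I with probability p. Expected payoff against C2: 1p + 4(1−p) = −3p + 4; against C3: 6p + 3(1−p) = 3p + 3.
Setting these equal: −3p + 4 = 3p + 3 ⇒ −6p = -1 ⇒ p = 1/6, and the value is (-3)·(1/6) + 4 = 7/2.
For Player II: with q = P(C2), equating I's and II's payoffs gives −5q + 6 = q + 3 ⇒ q = 1/2.

7/2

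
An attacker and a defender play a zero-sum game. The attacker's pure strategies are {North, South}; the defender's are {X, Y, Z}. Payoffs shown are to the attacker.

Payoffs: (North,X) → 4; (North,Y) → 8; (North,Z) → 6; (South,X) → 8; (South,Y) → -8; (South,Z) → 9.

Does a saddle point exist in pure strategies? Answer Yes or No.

No

Row minima: North → 4, South → -8; maximin = 4.
Column maxima: X → 8, Y → 8, Z → 9; minimax = 8.
4 ≠ 8, so no pure-strategy equilibrium exists.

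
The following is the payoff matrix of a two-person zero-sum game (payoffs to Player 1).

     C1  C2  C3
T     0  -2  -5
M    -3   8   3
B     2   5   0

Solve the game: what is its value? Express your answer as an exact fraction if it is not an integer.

Row minima: T → -5, M → -3, B → 0; maximin = 0.
Column maxima: C1 → 2, C2 → 8, C3 → 3; minimax = 2.
0 ≠ 2, so there is no saddle point; optimal play is mixed.
T is strictly dominated by B, so Player 1 never plays it.
With T eliminated, C2 is strictly dominated by C1 (it gives Player 1 strictly more in every remaining row), so Player 2 never plays it.
On the remaining 2×2 (M, B vs C1, C3):
Let Player 1 play M with probability p. Expected payoff against C1: (-3)p + 2(1−p) = −5p + 2; against C3: 3p + 0(1−p) = 3p.
Setting these equal: −5p + 2 = 3p ⇒ −8p = -2 ⇒ p = 1/4, and the value is (-5)·(1/4) + 2 = 3/4.
For Player 2: with q = P(C1), equating M's and B's payoffs gives −6q + 3 = 2q ⇒ q = 3/8.

3/4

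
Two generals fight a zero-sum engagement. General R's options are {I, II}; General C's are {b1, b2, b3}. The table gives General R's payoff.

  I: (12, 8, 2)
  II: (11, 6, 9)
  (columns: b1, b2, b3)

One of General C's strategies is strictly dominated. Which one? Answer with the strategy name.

b1

b2 holds General R's payoff strictly below b1 in every row: 8 < 12, 6 < 11.
So b1 is strictly dominated for General C.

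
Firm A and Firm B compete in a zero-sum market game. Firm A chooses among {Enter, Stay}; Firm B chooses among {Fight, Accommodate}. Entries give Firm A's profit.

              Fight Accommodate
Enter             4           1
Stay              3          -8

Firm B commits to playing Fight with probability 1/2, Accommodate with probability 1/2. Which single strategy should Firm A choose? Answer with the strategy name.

Expected payoff of Enter: (1/2)·4 + (1/2)·1 = 5/2.
Expected payoff of Stay: (1/2)·3 + (1/2)·(-8) = -5/2.
The largest is 5/2, so Firm A's best response is Enter.

Enter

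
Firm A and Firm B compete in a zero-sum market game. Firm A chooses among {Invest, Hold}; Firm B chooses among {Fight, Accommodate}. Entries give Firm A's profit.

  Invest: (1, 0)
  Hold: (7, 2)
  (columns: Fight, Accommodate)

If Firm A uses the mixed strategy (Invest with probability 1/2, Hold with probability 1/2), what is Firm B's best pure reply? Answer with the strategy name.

If Firm B plays Fight, Firm A's expected payoff is (1/2)·1 + (1/2)·7 = 4.
If Firm B plays Accommodate, Firm A's expected payoff is (1/2)·0 + (1/2)·2 = 1.
Firm B minimizes Firm A's payoff; the smallest is 1, so the best response is Accommodate.

Accommodate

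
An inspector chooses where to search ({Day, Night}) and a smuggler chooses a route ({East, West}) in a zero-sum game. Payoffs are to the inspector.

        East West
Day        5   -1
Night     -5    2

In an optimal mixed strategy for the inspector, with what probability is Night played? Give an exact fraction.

Row minima: Day → -1, Night → -5; maximin = -1.
Column maxima: East → 5, West → 2; minimax = 2.
-1 ≠ 2, so there is no saddle point; optimal play is mixed.
Let the inspector play Day with probability p. Expected payoff against East: 5p + (-5)(1−p) = 10p − 5; against West: (-1)p + 2(1−p) = −3p + 2.
Setting these equal: 10p − 5 = −3p + 2 ⇒ 13p = 7 ⇒ p = 7/13, and the value is (10)·(7/13) − 5 = 5/13.
For the smuggler: with q = P(East), equating Day's and Night's payoffs gives 6q − 1 = −7q + 2 ⇒ q = 3/13.

6/13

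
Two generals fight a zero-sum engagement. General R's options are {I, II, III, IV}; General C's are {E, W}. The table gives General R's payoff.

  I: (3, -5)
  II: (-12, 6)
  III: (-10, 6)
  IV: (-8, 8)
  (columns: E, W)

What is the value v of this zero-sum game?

-2/3

Row minima: I → -5, II → -12, III → -10, IV → -8; maximin = -5.
Column maxima: E → 3, W → 8; minimax = 3.
-5 ≠ 3, so there is no saddle point; optimal play is mixed.
II is strictly dominated by IV, so General R never plays it.
III is strictly dominated by IV, so General R never plays it.
On the remaining 2×2 (I, IV vs E, W):
Let General R play I with probability p. Expected payoff against E: 3p + (-8)(1−p) = 11p − 8; against W: (-5)p + 8(1−p) = −13p + 8.
Setting these equal: 11p − 8 = −13p + 8 ⇒ 24p = 16 ⇒ p = 2/3, and the value is (11)·(2/3) − 8 = -2/3.
For General C: with q = P(E), equating I's and IV's payoffs gives 8q − 5 = −16q + 8 ⇒ q = 13/24.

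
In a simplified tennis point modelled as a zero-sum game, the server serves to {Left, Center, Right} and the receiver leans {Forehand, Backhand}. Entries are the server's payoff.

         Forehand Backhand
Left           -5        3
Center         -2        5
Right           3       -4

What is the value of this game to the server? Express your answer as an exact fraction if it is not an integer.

Row minima: Left → -5, Center → -2, Right → -4; maximin = -2.
Column maxima: Forehand → 3, Backhand → 5; minimax = 3.
-2 ≠ 3, so there is no saddle point; optimal play is mixed.
Left is strictly dominated by Center, so the server never plays it.
On the remaining 2×2 (Center, Right vs Forehand, Backhand):
Let the server play Center with probability p. Expected payoff against Forehand: (-2)p + 3(1−p) = −5p + 3; against Backhand: 5p + (-4)(1−p) = 9p − 4.
Setting these equal: −5p + 3 = 9p − 4 ⇒ −14p = -7 ⇒ p = 1/2, and the value is (-5)·(1/2) + 3 = 1/2.
For the receiver: with q = P(Forehand), equating Center's and Right's payoffs gives −7q + 5 = 7q − 4 ⇒ q = 9/14.

1/2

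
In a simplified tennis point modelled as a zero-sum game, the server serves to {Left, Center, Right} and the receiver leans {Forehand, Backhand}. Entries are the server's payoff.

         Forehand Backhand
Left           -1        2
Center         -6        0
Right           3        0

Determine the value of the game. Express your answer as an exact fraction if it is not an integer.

Row minima: Left → -1, Center → -6, Right → 0; maximin = 0.
Column maxima: Forehand → 3, Backhand → 2; minimax = 2.
0 ≠ 2, so there is no saddle point; optimal play is mixed.
Center is strictly dominated by Left, so the server never plays it.
On the remaining 2×2 (Left, Right vs Forehand, Backhand):
Let the server play Left with probability p. Expected payoff against Forehand: (-1)p + 3(1−p) = −4p + 3; against Backhand: 2p + 0(1−p) = 2p.
Setting these equal: −4p + 3 = 2p ⇒ −6p = -3 ⇒ p = 1/2, and the value is (-4)·(1/2) + 3 = 1.
For the receiver: with q = P(Forehand), equating Left's and Right's payoffs gives −3q + 2 = 3q ⇒ q = 1/3.

1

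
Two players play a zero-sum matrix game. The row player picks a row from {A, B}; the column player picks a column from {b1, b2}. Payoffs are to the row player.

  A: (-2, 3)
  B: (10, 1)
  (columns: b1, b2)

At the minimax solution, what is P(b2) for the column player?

6/7

Row minima: A → -2, B → 1; maximin = 1.
Column maxima: b1 → 10, b2 → 3; minimax = 3.
1 ≠ 3, so there is no saddle point; optimal play is mixed.
Let the row player play A with probability p. Expected payoff against b1: (-2)p + 10(1−p) = −12p + 10; against b2: 3p + 1(1−p) = 2p + 1.
Setting these equal: −12p + 10 = 2p + 1 ⇒ −14p = -9 ⇒ p = 9/14, and the value is (-12)·(9/14) + 10 = 16/7.
For the column player: with q = P(b1), equating A's and B's payoffs gives −5q + 3 = 9q + 1 ⇒ q = 1/7.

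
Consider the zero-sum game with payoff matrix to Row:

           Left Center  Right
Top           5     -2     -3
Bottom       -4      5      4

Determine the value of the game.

1/2

Row minima: Top → -3, Bottom → -4; maximin = -3.
Column maxima: Left → 5, Center → 5, Right → 4; minimax = 4.
-3 ≠ 4, so there is no saddle point; optimal play is mixed.
Center is strictly dominated by Right (it gives Row strictly more in every row), so Column never plays it.
On the remaining 2×2 (Top, Bottom vs Left, Right):
Let Row play Top with probability p. Expected payoff against Left: 5p + (-4)(1−p) = 9p − 4; against Right: (-3)p + 4(1−p) = −7p + 4.
Setting these equal: 9p − 4 = −7p + 4 ⇒ 16p = 8 ⇒ p = 1/2, and the value is (9)·(1/2) − 4 = 1/2.
For Column: with q = P(Left), equating Top's and Bottom's payoffs gives 8q − 3 = −8q + 4 ⇒ q = 7/16.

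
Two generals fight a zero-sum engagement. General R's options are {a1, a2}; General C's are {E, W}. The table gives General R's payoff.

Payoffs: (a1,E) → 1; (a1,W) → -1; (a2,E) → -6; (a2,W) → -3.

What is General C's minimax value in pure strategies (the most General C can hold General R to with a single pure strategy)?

-1

Column maxima: E → 1, W → -1.
The smallest of these is -1.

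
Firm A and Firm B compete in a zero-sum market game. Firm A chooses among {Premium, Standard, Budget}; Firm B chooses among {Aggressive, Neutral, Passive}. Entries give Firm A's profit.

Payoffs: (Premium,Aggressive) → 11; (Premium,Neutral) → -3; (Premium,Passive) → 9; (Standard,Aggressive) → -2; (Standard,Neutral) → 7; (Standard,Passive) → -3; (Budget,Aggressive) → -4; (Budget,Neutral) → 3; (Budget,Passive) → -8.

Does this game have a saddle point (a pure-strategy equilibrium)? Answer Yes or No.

Row minima: Premium → -3, Standard → -3, Budget → -8; maximin = -3.
Column maxima: Aggressive → 11, Neutral → 7, Passive → 9; minimax = 7.
-3 ≠ 7, so no pure-strategy equilibrium exists.

No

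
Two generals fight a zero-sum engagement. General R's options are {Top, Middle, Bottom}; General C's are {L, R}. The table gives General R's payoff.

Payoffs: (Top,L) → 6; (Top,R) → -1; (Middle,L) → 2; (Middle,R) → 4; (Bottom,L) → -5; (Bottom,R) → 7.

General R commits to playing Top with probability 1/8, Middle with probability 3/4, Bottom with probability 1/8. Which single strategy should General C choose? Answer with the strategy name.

L

If General C plays L, General R's expected payoff is (1/8)·6 + (3/4)·2 + (1/8)·(-5) = 13/8.
If General C plays R, General R's expected payoff is (1/8)·(-1) + (3/4)·4 + (1/8)·7 = 15/4.
General C minimizes General R's payoff; the smallest is 13/8, so the best response is L.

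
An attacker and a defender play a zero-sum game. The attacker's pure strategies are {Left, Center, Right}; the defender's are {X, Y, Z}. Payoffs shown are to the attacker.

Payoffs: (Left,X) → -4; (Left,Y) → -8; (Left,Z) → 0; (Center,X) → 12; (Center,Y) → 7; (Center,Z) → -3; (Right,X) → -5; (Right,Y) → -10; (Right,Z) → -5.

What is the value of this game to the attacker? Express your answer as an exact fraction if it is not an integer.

Row minima: Left → -8, Center → -3, Right → -10; maximin = -3.
Column maxima: X → 12, Y → 7, Z → 0; minimax = 0.
-3 ≠ 0, so there is no saddle point; optimal play is mixed.
Right is strictly dominated by Left, so the attacker never plays it.
X is strictly dominated by Y (it gives the attacker strictly more in every row), so the defender never plays it.
On the remaining 2×2 (Left, Center vs Y, Z):
Let the attacker play Left with probability p. Expected payoff against Y: (-8)p + 7(1−p) = −15p + 7; against Z: 0p + (-3)(1−p) = 3p − 3.
Setting these equal: −15p + 7 = 3p − 3 ⇒ −18p = -10 ⇒ p = 5/9, and the value is (-15)·(5/9) + 7 = -4/3.
For the defender: with q = P(Y), equating Left's and Center's payoffs gives −8q = 10q − 3 ⇒ q = 1/6.

-4/3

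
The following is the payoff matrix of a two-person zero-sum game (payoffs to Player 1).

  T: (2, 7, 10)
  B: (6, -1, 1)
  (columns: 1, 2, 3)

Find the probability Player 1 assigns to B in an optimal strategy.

5/12

Row minima: T → 2, B → -1; maximin = 2.
Column maxima: 1 → 6, 2 → 7, 3 → 10; minimax = 6.
2 ≠ 6, so there is no saddle point; optimal play is mixed.
3 is strictly dominated by 2 (it gives Player 1 strictly more in every row), so Player 2 never plays it.
On the remaining 2×2 (T, B vs 1, 2):
Let Player 1 play T with probability p. Expected payoff against 1: 2p + 6(1−p) = −4p + 6; against 2: 7p + (-1)(1−p) = 8p − 1.
Setting these equal: −4p + 6 = 8p − 1 ⇒ −12p = -7 ⇒ p = 7/12, and the value is (-4)·(7/12) + 6 = 11/3.
For Player 2: with q = P(1), equating T's and B's payoffs gives −5q + 7 = 7q − 1 ⇒ q = 2/3.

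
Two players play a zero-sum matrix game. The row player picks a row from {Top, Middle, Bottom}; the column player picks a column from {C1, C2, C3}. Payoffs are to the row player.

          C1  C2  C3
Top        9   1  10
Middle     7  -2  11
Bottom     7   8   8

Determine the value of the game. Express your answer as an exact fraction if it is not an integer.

Row minima: Top → 1, Middle → -2, Bottom → 7; maximin = 7.
Column maxima: C1 → 9, C2 → 8, C3 → 11; minimax = 8.
7 ≠ 8, so there is no saddle point; optimal play is mixed.
C3 is strictly dominated by C1 (it gives the row player strictly more in every row), so the column player never plays it.
With C3 eliminated, Middle is strictly dominated by Top (Top gives the row player strictly more in every remaining column), so the row player never plays it.
On the remaining 2×2 (Top, Bottom vs C1, C2):
Let the row player play Top with probability p. Expected payoff against C1: 9p + 7(1−p) = 2p + 7; against C2: 1p + 8(1−p) = −7p + 8.
Setting these equal: 2p + 7 = −7p + 8 ⇒ 9p = 1 ⇒ p = 1/9, and the value is (2)·(1/9) + 7 = 65/9.
For the column player: with q = P(C1), equating Top's and Bottom's payoffs gives 8q + 1 = −q + 8 ⇒ q = 7/9.

65/9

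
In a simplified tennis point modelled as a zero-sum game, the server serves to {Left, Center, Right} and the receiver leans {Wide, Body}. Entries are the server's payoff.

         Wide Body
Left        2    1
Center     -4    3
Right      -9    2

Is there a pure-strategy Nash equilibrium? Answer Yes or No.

Row minima: Left → 1, Center → -4, Right → -9; maximin = 1.
Column maxima: Wide → 2, Body → 3; minimax = 2.
1 ≠ 2, so no pure-strategy equilibrium exists.

No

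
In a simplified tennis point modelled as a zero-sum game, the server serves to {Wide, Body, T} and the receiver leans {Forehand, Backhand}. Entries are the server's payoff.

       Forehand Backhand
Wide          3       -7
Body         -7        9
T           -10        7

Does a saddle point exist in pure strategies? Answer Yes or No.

Row minima: Wide → -7, Body → -7, T → -10; maximin = -7.
Column maxima: Forehand → 3, Backhand → 9; minimax = 3.
-7 ≠ 3, so no pure-strategy equilibrium exists.

No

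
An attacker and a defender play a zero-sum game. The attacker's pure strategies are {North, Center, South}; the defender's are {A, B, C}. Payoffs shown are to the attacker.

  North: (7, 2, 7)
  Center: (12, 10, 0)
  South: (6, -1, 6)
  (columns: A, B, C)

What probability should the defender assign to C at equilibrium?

Row minima: North → 2, Center → 0, South → -1; maximin = 2.
Column maxima: A → 12, B → 10, C → 7; minimax = 7.
2 ≠ 7, so there is no saddle point; optimal play is mixed.
South is strictly dominated by North, so the attacker never plays it.
A is strictly dominated by B (it gives the attacker strictly more in every row), so the defender never plays it.
On the remaining 2×2 (North, Center vs B, C):
Let the attacker play North with probability p. Expected payoff against B: 2p + 10(1−p) = −8p + 10; against C: 7p + 0(1−p) = 7p.
Setting these equal: −8p + 10 = 7p ⇒ −15p = -10 ⇒ p = 2/3, and the value is (-8)·(2/3) + 10 = 14/3.
For the defender: with q = P(B), equating North's and Center's payoffs gives −5q + 7 = 10q ⇒ q = 7/15.

8/15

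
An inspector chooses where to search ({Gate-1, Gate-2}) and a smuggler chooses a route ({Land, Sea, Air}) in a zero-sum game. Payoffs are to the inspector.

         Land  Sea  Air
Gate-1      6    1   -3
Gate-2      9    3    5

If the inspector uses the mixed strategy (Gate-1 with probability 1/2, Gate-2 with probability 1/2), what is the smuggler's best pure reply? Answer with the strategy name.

If the smuggler plays Land, the inspector's expected payoff is (1/2)·6 + (1/2)·9 = 15/2.
If the smuggler plays Sea, the inspector's expected payoff is (1/2)·1 + (1/2)·3 = 2.
If the smuggler plays Air, the inspector's expected payoff is (1/2)·(-3) + (1/2)·5 = 1.
The smuggler minimizes the inspector's payoff; the smallest is 1, so the best response is Air.

Air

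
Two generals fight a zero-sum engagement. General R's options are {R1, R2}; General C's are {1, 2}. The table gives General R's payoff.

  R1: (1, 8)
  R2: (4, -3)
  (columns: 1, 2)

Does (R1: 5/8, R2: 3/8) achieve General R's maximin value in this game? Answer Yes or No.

Against 1 this mix gives (5/8)·1 + (3/8)·4 = 17/8.
Against 2 this mix gives (5/8)·8 + (3/8)·(-3) = 31/8.
General C will play 1, holding General R to 17/8. Shifting weight toward the row that does better against 1 would raise this floor (the equalizing mix achieves 5/2 against both 1 and 2), so the proposed strategy is not optimal.

No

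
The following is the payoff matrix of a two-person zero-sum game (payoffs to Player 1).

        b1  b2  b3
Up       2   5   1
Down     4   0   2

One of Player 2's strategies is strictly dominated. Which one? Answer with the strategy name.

b3 holds Player 1's payoff strictly below b1 in every row: 1 < 2, 2 < 4.
So b1 is strictly dominated for Player 2.

b1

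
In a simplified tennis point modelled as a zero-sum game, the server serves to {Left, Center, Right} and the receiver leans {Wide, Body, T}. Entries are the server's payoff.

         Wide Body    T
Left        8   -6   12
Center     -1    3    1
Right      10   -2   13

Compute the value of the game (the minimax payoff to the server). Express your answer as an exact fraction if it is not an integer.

7/4

Row minima: Left → -6, Center → -1, Right → -2; maximin = -1.
Column maxima: Wide → 10, Body → 3, T → 13; minimax = 3.
-1 ≠ 3, so there is no saddle point; optimal play is mixed.
Left is strictly dominated by Right, so the server never plays it.
T is strictly dominated by Wide (it gives the server strictly more in every row), so the receiver never plays it.
On the remaining 2×2 (Center, Right vs Wide, Body):
Let the server play Center with probability p. Expected payoff against Wide: (-1)p + 10(1−p) = −11p + 10; against Body: 3p + (-2)(1−p) = 5p − 2.
Setting these equal: −11p + 10 = 5p − 2 ⇒ −16p = -12 ⇒ p = 3/4, and the value is (-11)·(3/4) + 10 = 7/4.
For the receiver: with q = P(Wide), equating Center's and Right's payoffs gives −4q + 3 = 12q − 2 ⇒ q = 5/16.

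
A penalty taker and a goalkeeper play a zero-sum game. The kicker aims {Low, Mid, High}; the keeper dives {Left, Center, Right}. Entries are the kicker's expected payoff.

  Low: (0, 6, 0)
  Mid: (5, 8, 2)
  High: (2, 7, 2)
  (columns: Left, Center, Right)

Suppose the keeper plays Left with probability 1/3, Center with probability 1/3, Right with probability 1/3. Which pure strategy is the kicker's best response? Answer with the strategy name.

Mid

Expected payoff of Low: (1/3)·0 + (1/3)·6 + (1/3)·0 = 2.
Expected payoff of Mid: (1/3)·5 + (1/3)·8 + (1/3)·2 = 5.
Expected payoff of High: (1/3)·2 + (1/3)·7 + (1/3)·2 = 11/3.
The largest is 5, so the kicker's best response is Mid.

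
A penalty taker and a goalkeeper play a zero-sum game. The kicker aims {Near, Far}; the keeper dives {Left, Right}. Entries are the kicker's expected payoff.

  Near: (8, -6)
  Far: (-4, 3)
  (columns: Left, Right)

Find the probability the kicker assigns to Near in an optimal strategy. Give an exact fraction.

1/3

Row minima: Near → -6, Far → -4; maximin = -4.
Column maxima: Left → 8, Right → 3; minimax = 3.
-4 ≠ 3, so there is no saddle point; optimal play is mixed.
Let the kicker play Near with probability p. Expected payoff against Left: 8p + (-4)(1−p) = 12p − 4; against Right: (-6)p + 3(1−p) = −9p + 3.
Setting these equal: 12p − 4 = −9p + 3 ⇒ 21p = 7 ⇒ p = 1/3, and the value is (12)·(1/3) − 4 = 0.
For the keeper: with q = P(Left), equating Near's and Far's payoffs gives 14q − 6 = −7q + 3 ⇒ q = 3/7.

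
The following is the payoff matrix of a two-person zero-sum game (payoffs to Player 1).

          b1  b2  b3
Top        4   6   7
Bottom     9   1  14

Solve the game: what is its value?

5

Row minima: Top → 4, Bottom → 1; maximin = 4.
Column maxima: b1 → 9, b2 → 6, b3 → 14; minimax = 6.
4 ≠ 6, so there is no saddle point; optimal play is mixed.
b3 is strictly dominated by b1 (it gives Player 1 strictly more in every row), so Player 2 never plays it.
On the remaining 2×2 (Top, Bottom vs b1, b2):
Let Player 1 play Top with probability p. Expected payoff against b1: 4p + 9(1−p) = −5p + 9; against b2: 6p + 1(1−p) = 5p + 1.
Setting these equal: −5p + 9 = 5p + 1 ⇒ −10p = -8 ⇒ p = 4/5, and the value is (-5)·(4/5) + 9 = 5.
For Player 2: with q = P(b1), equating Top's and Bottom's payoffs gives −2q + 6 = 8q + 1 ⇒ q = 1/2.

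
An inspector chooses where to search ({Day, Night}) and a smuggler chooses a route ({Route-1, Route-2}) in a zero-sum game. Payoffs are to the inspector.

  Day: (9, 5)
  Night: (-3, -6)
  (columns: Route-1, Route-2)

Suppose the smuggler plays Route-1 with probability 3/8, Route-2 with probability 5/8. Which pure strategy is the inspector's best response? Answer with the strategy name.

Day

Expected payoff of Day: (3/8)·9 + (5/8)·5 = 13/2.
Expected payoff of Night: (3/8)·(-3) + (5/8)·(-6) = -39/8.
The largest is 13/2, so the inspector's best response is Day.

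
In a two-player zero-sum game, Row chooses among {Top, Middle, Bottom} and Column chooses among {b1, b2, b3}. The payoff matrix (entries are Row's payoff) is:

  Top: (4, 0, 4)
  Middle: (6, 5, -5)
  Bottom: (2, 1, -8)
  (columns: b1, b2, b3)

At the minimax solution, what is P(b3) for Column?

Row minima: Top → 0, Middle → -5, Bottom → -8; maximin = 0.
Column maxima: b1 → 6, b2 → 5, b3 → 4; minimax = 4.
0 ≠ 4, so there is no saddle point; optimal play is mixed.
Bottom is strictly dominated by Middle, so Row never plays it.
b1 is strictly dominated by b2 (it gives Row strictly more in every row), so Column never plays it.
On the remaining 2×2 (Top, Middle vs b2, b3):
Let Row play Top with probability p. Expected payoff against b2: 0p + 5(1−p) = −5p + 5; against b3: 4p + (-5)(1−p) = 9p − 5.
Setting these equal: −5p + 5 = 9p − 5 ⇒ −14p = -10 ⇒ p = 5/7, and the value is (-5)·(5/7) + 5 = 10/7.
For Column: with q = P(b2), equating Top's and Middle's payoffs gives −4q + 4 = 10q − 5 ⇒ q = 9/14.

5/14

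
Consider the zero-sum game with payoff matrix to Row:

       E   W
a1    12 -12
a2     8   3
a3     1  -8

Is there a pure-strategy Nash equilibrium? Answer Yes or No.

Row minima: a1 → -12, a2 → 3, a3 → -8; maximin = 3.
Column maxima: E → 12, W → 3; minimax = 3.
maximin = minimax = 3, so a saddle point exists.

Yes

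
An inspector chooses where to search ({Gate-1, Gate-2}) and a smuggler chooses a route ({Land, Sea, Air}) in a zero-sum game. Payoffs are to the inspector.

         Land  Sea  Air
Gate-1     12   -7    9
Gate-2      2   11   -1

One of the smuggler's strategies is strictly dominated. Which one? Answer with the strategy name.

Air holds the inspector's payoff strictly below Land in every row: 9 < 12, -1 < 2.
So Land is strictly dominated for the smuggler.

Land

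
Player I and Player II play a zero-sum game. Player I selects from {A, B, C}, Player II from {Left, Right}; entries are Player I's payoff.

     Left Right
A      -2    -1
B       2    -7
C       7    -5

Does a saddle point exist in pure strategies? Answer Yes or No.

No

Row minima: A → -2, B → -7, C → -5; maximin = -2.
Column maxima: Left → 7, Right → -1; minimax = -1.
-2 ≠ -1, so no pure-strategy equilibrium exists.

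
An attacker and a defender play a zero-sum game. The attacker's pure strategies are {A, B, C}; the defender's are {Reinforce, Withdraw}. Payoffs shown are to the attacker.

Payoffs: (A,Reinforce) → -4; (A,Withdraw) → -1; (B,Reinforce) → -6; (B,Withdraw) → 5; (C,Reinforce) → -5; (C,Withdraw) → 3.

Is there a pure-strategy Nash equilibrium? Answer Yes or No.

Row minima: A → -4, B → -6, C → -5; maximin = -4.
Column maxima: Reinforce → -4, Withdraw → 5; minimax = -4.
maximin = minimax = -4, so a saddle point exists.

Yes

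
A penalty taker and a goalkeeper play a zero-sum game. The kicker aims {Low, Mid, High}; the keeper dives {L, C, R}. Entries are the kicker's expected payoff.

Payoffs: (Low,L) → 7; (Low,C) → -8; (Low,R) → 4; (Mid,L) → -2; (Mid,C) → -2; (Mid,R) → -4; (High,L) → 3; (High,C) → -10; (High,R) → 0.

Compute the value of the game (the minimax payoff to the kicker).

Row minima: Low → -8, Mid → -4, High → -10; maximin = -4.
Column maxima: L → 7, C → -2, R → 4; minimax = -2.
-4 ≠ -2, so there is no saddle point; optimal play is mixed.
High is strictly dominated by Low, so the kicker never plays it.
L is strictly dominated by R (it gives the kicker strictly more in every row), so the keeper never plays it.
On the remaining 2×2 (Low, Mid vs C, R):
Let the kicker play Low with probability p. Expected payoff against C: (-8)p + (-2)(1−p) = −6p − 2; against R: 4p + (-4)(1−p) = 8p − 4.
Setting these equal: −6p − 2 = 8p − 4 ⇒ −14p = -2 ⇒ p = 1/7, and the value is (-6)·(1/7) − 2 = -20/7.
For the keeper: with q = P(C), equating Low's and Mid's payoffs gives −12q + 4 = 2q − 4 ⇒ q = 4/7.

-20/7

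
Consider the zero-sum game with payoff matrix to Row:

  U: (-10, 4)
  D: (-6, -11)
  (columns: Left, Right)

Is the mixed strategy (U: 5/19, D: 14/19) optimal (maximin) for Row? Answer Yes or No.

Against Left this mix gives (5/19)·(-10) + (14/19)·(-6) = -134/19.
Against Right this mix gives (5/19)·4 + (14/19)·(-11) = -134/19.
All of Column's active replies (Left, Right) yield -134/19, and no column does worse for Row. The mix makes Column indifferent and guarantees -134/19, so it is optimal.

Yes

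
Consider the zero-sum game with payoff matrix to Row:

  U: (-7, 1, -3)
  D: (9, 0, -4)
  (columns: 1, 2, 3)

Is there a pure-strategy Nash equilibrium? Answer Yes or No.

No

Row minima: U → -7, D → -4; maximin = -4.
Column maxima: 1 → 9, 2 → 1, 3 → -3; minimax = -3.
-4 ≠ -3, so no pure-strategy equilibrium exists.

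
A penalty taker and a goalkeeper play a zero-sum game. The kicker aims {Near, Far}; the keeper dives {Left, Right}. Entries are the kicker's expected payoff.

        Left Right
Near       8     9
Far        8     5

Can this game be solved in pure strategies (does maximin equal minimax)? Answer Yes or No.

Yes

Row minima: Near → 8, Far → 5; maximin = 8.
Column maxima: Left → 8, Right → 9; minimax = 8.
maximin = minimax = 8, so a saddle point exists.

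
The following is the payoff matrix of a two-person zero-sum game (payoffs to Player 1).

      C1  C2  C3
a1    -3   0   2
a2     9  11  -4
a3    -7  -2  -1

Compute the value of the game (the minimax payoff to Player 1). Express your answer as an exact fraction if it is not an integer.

1/3

Row minima: a1 → -3, a2 → -4, a3 → -7; maximin = -3.
Column maxima: C1 → 9, C2 → 11, C3 → 2; minimax = 2.
-3 ≠ 2, so there is no saddle point; optimal play is mixed.
a3 is strictly dominated by a1, so Player 1 never plays it.
C2 is strictly dominated by C1 (it gives Player 1 strictly more in every row), so Player 2 never plays it.
On the remaining 2×2 (a1, a2 vs C1, C3):
Let Player 1 play a1 with probability p. Expected payoff against C1: (-3)p + 9(1−p) = −12p + 9; against C3: 2p + (-4)(1−p) = 6p − 4.
Setting these equal: −12p + 9 = 6p − 4 ⇒ −18p = -13 ⇒ p = 13/18, and the value is (-12)·(13/18) + 9 = 1/3.
For Player 2: with q = P(C1), equating a1's and a2's payoffs gives −5q + 2 = 13q − 4 ⇒ q = 1/3.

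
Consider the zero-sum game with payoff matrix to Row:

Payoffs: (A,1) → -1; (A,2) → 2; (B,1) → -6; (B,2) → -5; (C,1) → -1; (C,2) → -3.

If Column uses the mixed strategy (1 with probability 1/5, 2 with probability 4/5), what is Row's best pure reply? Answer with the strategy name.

Expected payoff of A: (1/5)·(-1) + (4/5)·2 = 7/5.
Expected payoff of B: (1/5)·(-6) + (4/5)·(-5) = -26/5.
Expected payoff of C: (1/5)·(-1) + (4/5)·(-3) = -13/5.
The largest is 7/5, so Row's best response is A.

A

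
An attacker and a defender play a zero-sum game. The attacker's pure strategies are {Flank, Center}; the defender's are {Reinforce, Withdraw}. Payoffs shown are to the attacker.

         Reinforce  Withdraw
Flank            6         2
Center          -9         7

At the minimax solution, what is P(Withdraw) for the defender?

3/4

Row minima: Flank → 2, Center → -9; maximin = 2.
Column maxima: Reinforce → 6, Withdraw → 7; minimax = 6.
2 ≠ 6, so there is no saddle point; optimal play is mixed.
Let the attacker play Flank with probability p. Expected payoff against Reinforce: 6p + (-9)(1−p) = 15p − 9; against Withdraw: 2p + 7(1−p) = −5p + 7.
Setting these equal: 15p − 9 = −5p + 7 ⇒ 20p = 16 ⇒ p = 4/5, and the value is (15)·(4/5) − 9 = 3.
For the defender: with q = P(Reinforce), equating Flank's and Center's payoffs gives 4q + 2 = −16q + 7 ⇒ q = 1/4.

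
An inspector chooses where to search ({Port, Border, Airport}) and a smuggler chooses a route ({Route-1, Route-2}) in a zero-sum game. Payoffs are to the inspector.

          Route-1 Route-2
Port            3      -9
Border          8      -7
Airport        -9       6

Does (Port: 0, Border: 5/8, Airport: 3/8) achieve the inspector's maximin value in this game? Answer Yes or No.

Against Route-1 this mix gives (5/8)·8 + (3/8)·(-9) = 13/8.
Against Route-2 this mix gives (5/8)·(-7) + (3/8)·6 = -17/8.
The smuggler will play Route-2, holding the inspector to -17/8. Shifting weight toward the row that does better against Route-2 would raise this floor (the equalizing mix achieves -1/2 against both Route-2 and Route-1), so the proposed strategy is not optimal.

No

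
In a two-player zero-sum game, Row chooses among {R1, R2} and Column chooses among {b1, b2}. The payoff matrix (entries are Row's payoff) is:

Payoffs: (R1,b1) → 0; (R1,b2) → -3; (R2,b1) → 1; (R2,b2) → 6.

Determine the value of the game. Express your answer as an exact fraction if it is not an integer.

Row minima: R1 → -3, R2 → 1; maximin = 1.
Column maxima: b1 → 1, b2 → 6; minimax = 1.
Since maximin = minimax = 1, there is a saddle point and the value is 1.

1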